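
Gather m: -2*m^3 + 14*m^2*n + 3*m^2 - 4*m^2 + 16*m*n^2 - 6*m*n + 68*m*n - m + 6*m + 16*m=-2*m^3 + m^2*(14*n - 1) + m*(16*n^2 + 62*n + 21)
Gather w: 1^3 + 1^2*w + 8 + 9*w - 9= 10*w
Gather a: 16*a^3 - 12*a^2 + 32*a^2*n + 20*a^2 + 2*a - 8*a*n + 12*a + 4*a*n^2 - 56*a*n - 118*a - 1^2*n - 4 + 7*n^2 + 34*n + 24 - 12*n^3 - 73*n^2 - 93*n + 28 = 16*a^3 + a^2*(32*n + 8) + a*(4*n^2 - 64*n - 104) - 12*n^3 - 66*n^2 - 60*n + 48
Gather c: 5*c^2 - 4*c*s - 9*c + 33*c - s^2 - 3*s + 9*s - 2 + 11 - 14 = 5*c^2 + c*(24 - 4*s) - s^2 + 6*s - 5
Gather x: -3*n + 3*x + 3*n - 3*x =0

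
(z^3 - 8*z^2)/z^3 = (z - 8)/z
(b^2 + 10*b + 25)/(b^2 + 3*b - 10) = (b + 5)/(b - 2)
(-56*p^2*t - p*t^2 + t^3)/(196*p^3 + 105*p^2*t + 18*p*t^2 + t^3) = t*(-8*p + t)/(28*p^2 + 11*p*t + t^2)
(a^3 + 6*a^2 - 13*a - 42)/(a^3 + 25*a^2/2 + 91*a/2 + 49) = 2*(a - 3)/(2*a + 7)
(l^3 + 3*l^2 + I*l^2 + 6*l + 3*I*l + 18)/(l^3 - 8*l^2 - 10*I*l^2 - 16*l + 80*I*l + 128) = (l^2 + 3*l*(1 + I) + 9*I)/(l^2 - 8*l*(1 + I) + 64*I)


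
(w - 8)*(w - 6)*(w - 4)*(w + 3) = w^4 - 15*w^3 + 50*w^2 + 120*w - 576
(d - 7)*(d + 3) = d^2 - 4*d - 21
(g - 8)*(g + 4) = g^2 - 4*g - 32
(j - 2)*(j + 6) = j^2 + 4*j - 12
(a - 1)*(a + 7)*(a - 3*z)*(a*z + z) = a^4*z - 3*a^3*z^2 + 7*a^3*z - 21*a^2*z^2 - a^2*z + 3*a*z^2 - 7*a*z + 21*z^2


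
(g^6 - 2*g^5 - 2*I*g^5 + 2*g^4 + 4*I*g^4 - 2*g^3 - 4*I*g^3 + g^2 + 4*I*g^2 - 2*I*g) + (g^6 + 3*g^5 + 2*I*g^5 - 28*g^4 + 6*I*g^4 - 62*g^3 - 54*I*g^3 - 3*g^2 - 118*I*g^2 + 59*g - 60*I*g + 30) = 2*g^6 + g^5 - 26*g^4 + 10*I*g^4 - 64*g^3 - 58*I*g^3 - 2*g^2 - 114*I*g^2 + 59*g - 62*I*g + 30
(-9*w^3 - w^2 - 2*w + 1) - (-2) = -9*w^3 - w^2 - 2*w + 3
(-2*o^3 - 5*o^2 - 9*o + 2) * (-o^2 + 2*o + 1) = 2*o^5 + o^4 - 3*o^3 - 25*o^2 - 5*o + 2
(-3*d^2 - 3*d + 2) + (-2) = -3*d^2 - 3*d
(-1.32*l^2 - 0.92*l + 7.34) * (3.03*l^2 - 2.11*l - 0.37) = -3.9996*l^4 - 0.00239999999999974*l^3 + 24.6698*l^2 - 15.147*l - 2.7158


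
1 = 1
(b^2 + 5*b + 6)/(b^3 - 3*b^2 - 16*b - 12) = (b + 3)/(b^2 - 5*b - 6)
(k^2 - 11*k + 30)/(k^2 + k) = (k^2 - 11*k + 30)/(k*(k + 1))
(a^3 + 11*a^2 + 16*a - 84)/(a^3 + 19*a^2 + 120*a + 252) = (a - 2)/(a + 6)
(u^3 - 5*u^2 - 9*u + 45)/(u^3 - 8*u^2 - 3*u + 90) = (u - 3)/(u - 6)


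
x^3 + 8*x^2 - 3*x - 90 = (x - 3)*(x + 5)*(x + 6)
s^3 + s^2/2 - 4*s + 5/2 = (s - 1)^2*(s + 5/2)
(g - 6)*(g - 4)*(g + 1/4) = g^3 - 39*g^2/4 + 43*g/2 + 6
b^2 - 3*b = b*(b - 3)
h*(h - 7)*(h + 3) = h^3 - 4*h^2 - 21*h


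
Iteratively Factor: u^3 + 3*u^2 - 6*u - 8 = (u - 2)*(u^2 + 5*u + 4) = (u - 2)*(u + 1)*(u + 4)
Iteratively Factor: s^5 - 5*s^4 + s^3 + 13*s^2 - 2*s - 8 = (s - 2)*(s^4 - 3*s^3 - 5*s^2 + 3*s + 4) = (s - 4)*(s - 2)*(s^3 + s^2 - s - 1) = (s - 4)*(s - 2)*(s - 1)*(s^2 + 2*s + 1) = (s - 4)*(s - 2)*(s - 1)*(s + 1)*(s + 1)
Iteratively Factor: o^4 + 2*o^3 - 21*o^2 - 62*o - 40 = (o + 1)*(o^3 + o^2 - 22*o - 40) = (o + 1)*(o + 2)*(o^2 - o - 20) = (o - 5)*(o + 1)*(o + 2)*(o + 4)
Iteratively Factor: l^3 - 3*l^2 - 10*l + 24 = (l - 4)*(l^2 + l - 6) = (l - 4)*(l - 2)*(l + 3)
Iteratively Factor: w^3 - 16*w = (w - 4)*(w^2 + 4*w) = w*(w - 4)*(w + 4)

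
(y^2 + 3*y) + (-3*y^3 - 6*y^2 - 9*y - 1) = -3*y^3 - 5*y^2 - 6*y - 1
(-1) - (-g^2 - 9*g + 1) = g^2 + 9*g - 2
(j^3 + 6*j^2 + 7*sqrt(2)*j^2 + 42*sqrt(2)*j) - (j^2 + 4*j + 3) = j^3 + 5*j^2 + 7*sqrt(2)*j^2 - 4*j + 42*sqrt(2)*j - 3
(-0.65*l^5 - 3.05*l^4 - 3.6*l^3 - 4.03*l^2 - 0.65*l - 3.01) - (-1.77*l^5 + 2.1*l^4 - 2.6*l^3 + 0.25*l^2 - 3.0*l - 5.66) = 1.12*l^5 - 5.15*l^4 - 1.0*l^3 - 4.28*l^2 + 2.35*l + 2.65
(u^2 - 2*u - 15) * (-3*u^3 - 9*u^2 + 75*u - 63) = -3*u^5 - 3*u^4 + 138*u^3 - 78*u^2 - 999*u + 945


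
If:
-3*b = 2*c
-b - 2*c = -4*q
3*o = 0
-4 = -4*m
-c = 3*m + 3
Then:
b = 4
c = -6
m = 1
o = 0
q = -2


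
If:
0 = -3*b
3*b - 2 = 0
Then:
No Solution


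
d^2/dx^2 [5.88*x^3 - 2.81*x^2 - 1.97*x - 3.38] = 35.28*x - 5.62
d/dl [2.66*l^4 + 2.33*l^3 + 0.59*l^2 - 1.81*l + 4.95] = 10.64*l^3 + 6.99*l^2 + 1.18*l - 1.81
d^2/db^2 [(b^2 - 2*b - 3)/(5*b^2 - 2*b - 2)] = 10*(-8*b^3 - 39*b^2 + 6*b - 6)/(125*b^6 - 150*b^5 - 90*b^4 + 112*b^3 + 36*b^2 - 24*b - 8)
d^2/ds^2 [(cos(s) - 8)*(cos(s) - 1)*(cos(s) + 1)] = cos(s)/4 + 16*cos(2*s) - 9*cos(3*s)/4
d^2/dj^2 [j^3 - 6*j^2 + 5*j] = 6*j - 12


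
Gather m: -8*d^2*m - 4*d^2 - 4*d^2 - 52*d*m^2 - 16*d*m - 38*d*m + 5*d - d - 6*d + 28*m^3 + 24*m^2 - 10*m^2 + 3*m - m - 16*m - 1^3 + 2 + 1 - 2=-8*d^2 - 2*d + 28*m^3 + m^2*(14 - 52*d) + m*(-8*d^2 - 54*d - 14)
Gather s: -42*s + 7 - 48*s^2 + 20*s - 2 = -48*s^2 - 22*s + 5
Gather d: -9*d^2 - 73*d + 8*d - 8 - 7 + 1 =-9*d^2 - 65*d - 14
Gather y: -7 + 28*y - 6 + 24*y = 52*y - 13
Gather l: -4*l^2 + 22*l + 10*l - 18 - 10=-4*l^2 + 32*l - 28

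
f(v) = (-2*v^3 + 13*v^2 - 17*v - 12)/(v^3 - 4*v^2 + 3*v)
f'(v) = (-6*v^2 + 26*v - 17)/(v^3 - 4*v^2 + 3*v) + (-3*v^2 + 8*v - 3)*(-2*v^3 + 13*v^2 - 17*v - 12)/(v^3 - 4*v^2 + 3*v)^2 = (-5*v^2 - 8*v + 4)/(v^2*(v^2 - 2*v + 1))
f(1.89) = 6.00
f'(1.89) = -10.24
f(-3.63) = -2.84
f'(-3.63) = -0.12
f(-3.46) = -2.86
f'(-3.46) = -0.12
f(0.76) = -44.76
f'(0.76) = -149.32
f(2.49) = 2.43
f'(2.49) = -3.41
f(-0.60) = -0.96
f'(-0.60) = 7.60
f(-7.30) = -2.54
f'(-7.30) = -0.06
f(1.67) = 9.04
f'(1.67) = -18.61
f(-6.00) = -2.62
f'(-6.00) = -0.07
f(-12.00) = -2.36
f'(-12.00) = -0.03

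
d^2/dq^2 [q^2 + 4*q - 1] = 2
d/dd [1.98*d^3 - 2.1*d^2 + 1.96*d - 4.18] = 5.94*d^2 - 4.2*d + 1.96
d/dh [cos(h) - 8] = -sin(h)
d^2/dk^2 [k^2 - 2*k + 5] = 2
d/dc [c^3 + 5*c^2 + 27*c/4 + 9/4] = 3*c^2 + 10*c + 27/4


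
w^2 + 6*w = w*(w + 6)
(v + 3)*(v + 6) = v^2 + 9*v + 18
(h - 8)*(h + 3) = h^2 - 5*h - 24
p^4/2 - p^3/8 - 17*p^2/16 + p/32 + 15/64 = (p/2 + 1/4)*(p - 3/2)*(p - 1/2)*(p + 5/4)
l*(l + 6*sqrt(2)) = l^2 + 6*sqrt(2)*l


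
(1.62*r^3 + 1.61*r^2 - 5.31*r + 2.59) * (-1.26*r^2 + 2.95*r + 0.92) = -2.0412*r^5 + 2.7504*r^4 + 12.9305*r^3 - 17.4467*r^2 + 2.7553*r + 2.3828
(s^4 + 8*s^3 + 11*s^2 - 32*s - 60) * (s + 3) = s^5 + 11*s^4 + 35*s^3 + s^2 - 156*s - 180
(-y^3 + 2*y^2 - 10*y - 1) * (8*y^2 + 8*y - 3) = -8*y^5 + 8*y^4 - 61*y^3 - 94*y^2 + 22*y + 3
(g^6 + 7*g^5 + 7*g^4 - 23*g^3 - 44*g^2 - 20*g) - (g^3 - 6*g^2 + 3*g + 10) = g^6 + 7*g^5 + 7*g^4 - 24*g^3 - 38*g^2 - 23*g - 10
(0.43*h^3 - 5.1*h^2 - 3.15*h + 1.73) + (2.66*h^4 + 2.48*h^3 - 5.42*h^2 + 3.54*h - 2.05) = 2.66*h^4 + 2.91*h^3 - 10.52*h^2 + 0.39*h - 0.32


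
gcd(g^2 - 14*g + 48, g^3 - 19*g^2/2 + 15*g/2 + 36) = g - 8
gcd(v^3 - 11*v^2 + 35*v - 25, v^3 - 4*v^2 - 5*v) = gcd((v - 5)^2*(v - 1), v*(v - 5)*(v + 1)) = v - 5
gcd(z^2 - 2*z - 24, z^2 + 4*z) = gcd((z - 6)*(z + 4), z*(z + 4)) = z + 4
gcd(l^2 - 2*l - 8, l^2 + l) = 1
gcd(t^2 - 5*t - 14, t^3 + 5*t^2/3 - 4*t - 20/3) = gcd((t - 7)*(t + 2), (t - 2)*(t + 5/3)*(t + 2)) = t + 2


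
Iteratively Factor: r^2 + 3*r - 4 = (r + 4)*(r - 1)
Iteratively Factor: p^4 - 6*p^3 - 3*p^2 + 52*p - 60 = (p + 3)*(p^3 - 9*p^2 + 24*p - 20) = (p - 2)*(p + 3)*(p^2 - 7*p + 10) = (p - 2)^2*(p + 3)*(p - 5)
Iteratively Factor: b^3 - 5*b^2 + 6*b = (b)*(b^2 - 5*b + 6) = b*(b - 2)*(b - 3)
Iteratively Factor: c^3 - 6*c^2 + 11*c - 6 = (c - 1)*(c^2 - 5*c + 6) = (c - 3)*(c - 1)*(c - 2)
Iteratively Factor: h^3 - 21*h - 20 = (h - 5)*(h^2 + 5*h + 4) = (h - 5)*(h + 4)*(h + 1)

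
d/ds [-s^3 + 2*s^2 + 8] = s*(4 - 3*s)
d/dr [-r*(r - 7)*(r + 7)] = 49 - 3*r^2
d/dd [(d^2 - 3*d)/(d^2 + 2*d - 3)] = (5*d^2 - 6*d + 9)/(d^4 + 4*d^3 - 2*d^2 - 12*d + 9)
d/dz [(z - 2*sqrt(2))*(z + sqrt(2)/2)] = 2*z - 3*sqrt(2)/2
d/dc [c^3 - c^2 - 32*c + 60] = 3*c^2 - 2*c - 32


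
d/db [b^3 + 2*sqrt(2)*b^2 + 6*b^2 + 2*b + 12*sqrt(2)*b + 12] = 3*b^2 + 4*sqrt(2)*b + 12*b + 2 + 12*sqrt(2)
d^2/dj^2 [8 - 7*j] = 0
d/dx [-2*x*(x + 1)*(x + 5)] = -6*x^2 - 24*x - 10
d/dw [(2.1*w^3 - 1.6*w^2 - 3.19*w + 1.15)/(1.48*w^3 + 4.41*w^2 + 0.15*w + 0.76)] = (1.77635683940025e-15*w^5 + 11.629*w^4 + 10.0724*w^3 + 13.5099*w^2 - 12.575*w - 2.5969)/(2.1904*w^6 + 13.0536*w^5 + 19.8921*w^4 + 3.5726*w^3 + 6.7257*w^2 + 0.228*w + 0.5776)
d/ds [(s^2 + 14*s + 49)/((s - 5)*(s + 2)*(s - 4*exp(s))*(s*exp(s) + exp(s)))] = (2*(s - 5)*(s + 1)*(s + 2)*(s + 7)*(s - 4*exp(s)) + (s - 5)*(s + 1)*(s + 2)*(4*exp(s) - 1)*(s^2 + 14*s + 49) - (s - 5)*(s + 1)*(s - 4*exp(s))*(s^2 + 14*s + 49) - (s - 5)*(s + 2)^2*(s - 4*exp(s))*(s^2 + 14*s + 49) - (s + 1)*(s + 2)*(s - 4*exp(s))*(s^2 + 14*s + 49))*exp(-s)/((s - 5)^2*(s + 1)^2*(s + 2)^2*(s - 4*exp(s))^2)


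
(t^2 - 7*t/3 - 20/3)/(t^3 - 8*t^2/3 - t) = (-3*t^2 + 7*t + 20)/(t*(-3*t^2 + 8*t + 3))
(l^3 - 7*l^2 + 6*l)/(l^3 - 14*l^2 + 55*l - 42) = l/(l - 7)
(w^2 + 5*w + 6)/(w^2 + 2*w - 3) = (w + 2)/(w - 1)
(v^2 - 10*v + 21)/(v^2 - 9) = (v - 7)/(v + 3)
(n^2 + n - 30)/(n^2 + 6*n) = (n - 5)/n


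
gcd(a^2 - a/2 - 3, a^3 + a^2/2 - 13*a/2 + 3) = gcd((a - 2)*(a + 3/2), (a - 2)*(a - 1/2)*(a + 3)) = a - 2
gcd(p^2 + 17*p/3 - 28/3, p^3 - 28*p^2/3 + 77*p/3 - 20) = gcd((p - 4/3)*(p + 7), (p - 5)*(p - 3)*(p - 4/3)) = p - 4/3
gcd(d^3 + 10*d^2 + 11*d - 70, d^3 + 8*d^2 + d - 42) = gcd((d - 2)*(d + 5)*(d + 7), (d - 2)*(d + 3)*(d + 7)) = d^2 + 5*d - 14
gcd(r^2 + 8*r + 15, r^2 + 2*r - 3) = r + 3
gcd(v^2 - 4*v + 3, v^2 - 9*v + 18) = v - 3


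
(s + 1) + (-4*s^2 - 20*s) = -4*s^2 - 19*s + 1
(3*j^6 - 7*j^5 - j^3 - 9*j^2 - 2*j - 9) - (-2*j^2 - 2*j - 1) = 3*j^6 - 7*j^5 - j^3 - 7*j^2 - 8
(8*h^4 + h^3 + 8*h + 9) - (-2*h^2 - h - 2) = 8*h^4 + h^3 + 2*h^2 + 9*h + 11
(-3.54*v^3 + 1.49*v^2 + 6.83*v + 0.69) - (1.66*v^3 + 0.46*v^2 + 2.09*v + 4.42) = -5.2*v^3 + 1.03*v^2 + 4.74*v - 3.73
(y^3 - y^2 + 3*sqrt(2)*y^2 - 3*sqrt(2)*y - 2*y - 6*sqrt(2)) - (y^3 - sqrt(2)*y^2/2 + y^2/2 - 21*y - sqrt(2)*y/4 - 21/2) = -3*y^2/2 + 7*sqrt(2)*y^2/2 - 11*sqrt(2)*y/4 + 19*y - 6*sqrt(2) + 21/2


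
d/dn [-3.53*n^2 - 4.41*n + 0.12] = -7.06*n - 4.41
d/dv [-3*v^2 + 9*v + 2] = 9 - 6*v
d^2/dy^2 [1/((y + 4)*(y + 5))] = 2*((y + 4)^2 + (y + 4)*(y + 5) + (y + 5)^2)/((y + 4)^3*(y + 5)^3)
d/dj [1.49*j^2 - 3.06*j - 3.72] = 2.98*j - 3.06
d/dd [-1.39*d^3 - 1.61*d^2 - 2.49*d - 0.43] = -4.17*d^2 - 3.22*d - 2.49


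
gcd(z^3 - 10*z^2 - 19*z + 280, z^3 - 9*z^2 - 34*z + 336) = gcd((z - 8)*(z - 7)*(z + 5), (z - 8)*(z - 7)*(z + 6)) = z^2 - 15*z + 56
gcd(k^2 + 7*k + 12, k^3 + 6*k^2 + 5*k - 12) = k^2 + 7*k + 12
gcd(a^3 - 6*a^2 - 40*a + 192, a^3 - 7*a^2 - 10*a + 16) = a - 8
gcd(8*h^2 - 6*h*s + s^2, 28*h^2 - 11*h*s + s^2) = -4*h + s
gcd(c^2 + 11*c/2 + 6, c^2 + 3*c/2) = c + 3/2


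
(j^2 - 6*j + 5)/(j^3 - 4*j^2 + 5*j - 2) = (j - 5)/(j^2 - 3*j + 2)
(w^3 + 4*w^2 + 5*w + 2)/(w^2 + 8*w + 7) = (w^2 + 3*w + 2)/(w + 7)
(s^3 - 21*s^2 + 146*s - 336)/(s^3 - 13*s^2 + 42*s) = (s - 8)/s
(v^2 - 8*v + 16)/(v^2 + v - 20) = (v - 4)/(v + 5)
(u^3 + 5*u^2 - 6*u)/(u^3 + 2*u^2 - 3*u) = (u + 6)/(u + 3)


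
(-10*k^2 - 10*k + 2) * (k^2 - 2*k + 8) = -10*k^4 + 10*k^3 - 58*k^2 - 84*k + 16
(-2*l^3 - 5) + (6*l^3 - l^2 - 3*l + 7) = 4*l^3 - l^2 - 3*l + 2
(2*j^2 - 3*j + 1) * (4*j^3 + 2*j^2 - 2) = 8*j^5 - 8*j^4 - 2*j^3 - 2*j^2 + 6*j - 2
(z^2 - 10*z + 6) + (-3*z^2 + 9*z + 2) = -2*z^2 - z + 8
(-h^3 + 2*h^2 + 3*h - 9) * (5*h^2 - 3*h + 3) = -5*h^5 + 13*h^4 + 6*h^3 - 48*h^2 + 36*h - 27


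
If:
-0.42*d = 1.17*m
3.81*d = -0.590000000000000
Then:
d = -0.15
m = 0.06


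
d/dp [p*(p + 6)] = 2*p + 6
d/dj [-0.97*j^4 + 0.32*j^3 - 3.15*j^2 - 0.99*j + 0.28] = -3.88*j^3 + 0.96*j^2 - 6.3*j - 0.99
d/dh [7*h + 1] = 7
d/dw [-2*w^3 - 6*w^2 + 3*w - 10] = -6*w^2 - 12*w + 3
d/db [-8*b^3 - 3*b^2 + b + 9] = -24*b^2 - 6*b + 1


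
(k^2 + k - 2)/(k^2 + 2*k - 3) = (k + 2)/(k + 3)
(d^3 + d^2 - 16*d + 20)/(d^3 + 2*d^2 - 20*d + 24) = (d + 5)/(d + 6)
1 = 1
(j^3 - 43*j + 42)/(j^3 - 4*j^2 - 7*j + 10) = (j^2 + j - 42)/(j^2 - 3*j - 10)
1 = 1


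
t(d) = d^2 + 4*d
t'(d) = 2*d + 4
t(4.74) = 41.43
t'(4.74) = 13.48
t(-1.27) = -3.47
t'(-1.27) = 1.46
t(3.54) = 26.69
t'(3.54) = 11.08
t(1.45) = 7.90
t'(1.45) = 6.90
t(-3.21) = -2.54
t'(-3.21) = -2.42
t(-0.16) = -0.61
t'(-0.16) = 3.68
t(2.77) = 18.75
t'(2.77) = 9.54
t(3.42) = 25.38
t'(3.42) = 10.84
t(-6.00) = 12.00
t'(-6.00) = -8.00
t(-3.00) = -3.00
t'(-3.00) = -2.00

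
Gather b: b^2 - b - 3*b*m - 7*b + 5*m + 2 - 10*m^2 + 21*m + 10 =b^2 + b*(-3*m - 8) - 10*m^2 + 26*m + 12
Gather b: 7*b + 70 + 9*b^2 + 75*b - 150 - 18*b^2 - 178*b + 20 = -9*b^2 - 96*b - 60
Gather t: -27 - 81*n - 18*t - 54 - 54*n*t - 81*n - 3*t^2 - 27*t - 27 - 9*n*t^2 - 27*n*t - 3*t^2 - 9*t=-162*n + t^2*(-9*n - 6) + t*(-81*n - 54) - 108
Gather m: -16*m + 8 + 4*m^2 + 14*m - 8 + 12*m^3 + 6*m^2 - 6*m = 12*m^3 + 10*m^2 - 8*m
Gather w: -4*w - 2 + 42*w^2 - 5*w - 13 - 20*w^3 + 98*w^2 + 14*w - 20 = -20*w^3 + 140*w^2 + 5*w - 35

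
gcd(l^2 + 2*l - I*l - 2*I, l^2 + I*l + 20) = 1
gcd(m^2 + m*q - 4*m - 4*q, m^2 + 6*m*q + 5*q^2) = m + q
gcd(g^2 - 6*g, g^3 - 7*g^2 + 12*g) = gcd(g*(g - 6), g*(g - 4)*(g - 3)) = g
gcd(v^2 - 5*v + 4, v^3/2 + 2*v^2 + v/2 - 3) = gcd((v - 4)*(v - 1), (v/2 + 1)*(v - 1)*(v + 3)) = v - 1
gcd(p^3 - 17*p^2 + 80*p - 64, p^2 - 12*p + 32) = p - 8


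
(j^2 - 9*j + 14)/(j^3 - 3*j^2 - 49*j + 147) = (j - 2)/(j^2 + 4*j - 21)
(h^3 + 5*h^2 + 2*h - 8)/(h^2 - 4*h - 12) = (h^2 + 3*h - 4)/(h - 6)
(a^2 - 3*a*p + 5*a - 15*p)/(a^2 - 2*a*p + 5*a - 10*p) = (-a + 3*p)/(-a + 2*p)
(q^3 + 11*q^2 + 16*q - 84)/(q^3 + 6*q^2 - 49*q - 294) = (q - 2)/(q - 7)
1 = 1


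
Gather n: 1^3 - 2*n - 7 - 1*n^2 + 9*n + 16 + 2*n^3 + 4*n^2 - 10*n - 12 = 2*n^3 + 3*n^2 - 3*n - 2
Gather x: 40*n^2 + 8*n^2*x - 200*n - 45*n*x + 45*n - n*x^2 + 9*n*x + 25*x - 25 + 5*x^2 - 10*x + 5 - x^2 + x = 40*n^2 - 155*n + x^2*(4 - n) + x*(8*n^2 - 36*n + 16) - 20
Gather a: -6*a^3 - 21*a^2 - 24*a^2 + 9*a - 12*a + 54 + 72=-6*a^3 - 45*a^2 - 3*a + 126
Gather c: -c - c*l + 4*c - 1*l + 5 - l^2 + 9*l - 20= c*(3 - l) - l^2 + 8*l - 15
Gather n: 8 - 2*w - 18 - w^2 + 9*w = -w^2 + 7*w - 10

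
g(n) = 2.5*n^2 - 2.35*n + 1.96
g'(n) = 5.0*n - 2.35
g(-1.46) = 10.72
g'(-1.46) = -9.65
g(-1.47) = 10.82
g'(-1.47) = -9.70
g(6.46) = 91.11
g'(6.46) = 29.95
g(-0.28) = 2.81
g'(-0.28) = -3.75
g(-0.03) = 2.03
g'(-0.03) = -2.50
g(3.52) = 24.66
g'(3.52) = 15.25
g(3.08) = 18.44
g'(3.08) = 13.05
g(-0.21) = 2.56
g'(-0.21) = -3.40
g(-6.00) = 106.06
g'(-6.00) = -32.35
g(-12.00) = 390.16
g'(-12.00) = -62.35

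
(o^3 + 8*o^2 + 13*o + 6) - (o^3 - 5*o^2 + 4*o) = 13*o^2 + 9*o + 6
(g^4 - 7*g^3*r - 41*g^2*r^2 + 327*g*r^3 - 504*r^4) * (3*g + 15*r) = 3*g^5 - 6*g^4*r - 228*g^3*r^2 + 366*g^2*r^3 + 3393*g*r^4 - 7560*r^5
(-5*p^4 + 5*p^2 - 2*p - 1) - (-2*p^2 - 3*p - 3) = -5*p^4 + 7*p^2 + p + 2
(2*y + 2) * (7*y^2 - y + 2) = 14*y^3 + 12*y^2 + 2*y + 4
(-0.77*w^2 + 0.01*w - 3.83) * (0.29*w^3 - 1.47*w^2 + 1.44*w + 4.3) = -0.2233*w^5 + 1.1348*w^4 - 2.2342*w^3 + 2.3335*w^2 - 5.4722*w - 16.469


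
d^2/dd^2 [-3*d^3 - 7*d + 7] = -18*d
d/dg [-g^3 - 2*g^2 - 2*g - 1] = -3*g^2 - 4*g - 2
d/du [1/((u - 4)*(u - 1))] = (5 - 2*u)/(u^4 - 10*u^3 + 33*u^2 - 40*u + 16)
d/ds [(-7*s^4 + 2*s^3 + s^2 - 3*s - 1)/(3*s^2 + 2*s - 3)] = (-42*s^5 - 36*s^4 + 92*s^3 - 7*s^2 + 11)/(9*s^4 + 12*s^3 - 14*s^2 - 12*s + 9)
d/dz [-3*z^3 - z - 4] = -9*z^2 - 1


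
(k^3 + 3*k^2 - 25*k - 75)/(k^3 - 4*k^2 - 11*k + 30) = (k + 5)/(k - 2)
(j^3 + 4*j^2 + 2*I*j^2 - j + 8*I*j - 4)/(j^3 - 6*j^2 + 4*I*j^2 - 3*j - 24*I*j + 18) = (j^2 + j*(4 + I) + 4*I)/(j^2 + 3*j*(-2 + I) - 18*I)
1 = 1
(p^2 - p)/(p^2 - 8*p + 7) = p/(p - 7)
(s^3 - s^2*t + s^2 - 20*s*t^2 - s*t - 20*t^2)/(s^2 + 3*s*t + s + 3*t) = (s^2 - s*t - 20*t^2)/(s + 3*t)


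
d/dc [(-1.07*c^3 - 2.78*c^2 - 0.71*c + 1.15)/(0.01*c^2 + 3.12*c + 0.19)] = (-0.0107*c^4 - 6.6768*c^3 - 9.2764*c^2 - 1.0794*c - 3.7229)/(0.0001*c^4 + 0.0624*c^3 + 9.7382*c^2 + 1.1856*c + 0.0361)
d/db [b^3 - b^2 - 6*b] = 3*b^2 - 2*b - 6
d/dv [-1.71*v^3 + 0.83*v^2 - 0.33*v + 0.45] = -5.13*v^2 + 1.66*v - 0.33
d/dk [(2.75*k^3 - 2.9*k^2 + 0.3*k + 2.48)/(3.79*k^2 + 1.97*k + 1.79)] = (10.4225*k^4 + 10.835*k^3 + 7.9175*k^2 - 29.1804*k - 4.3486)/(14.3641*k^4 + 14.9326*k^3 + 17.4491*k^2 + 7.0526*k + 3.2041)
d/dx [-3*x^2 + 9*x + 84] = 9 - 6*x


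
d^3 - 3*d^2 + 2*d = d*(d - 2)*(d - 1)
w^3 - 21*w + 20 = (w - 4)*(w - 1)*(w + 5)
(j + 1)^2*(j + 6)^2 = j^4 + 14*j^3 + 61*j^2 + 84*j + 36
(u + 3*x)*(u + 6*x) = u^2 + 9*u*x + 18*x^2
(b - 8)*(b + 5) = b^2 - 3*b - 40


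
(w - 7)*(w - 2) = w^2 - 9*w + 14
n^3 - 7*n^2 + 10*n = n*(n - 5)*(n - 2)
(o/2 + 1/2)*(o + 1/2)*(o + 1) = o^3/2 + 5*o^2/4 + o + 1/4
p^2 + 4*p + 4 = (p + 2)^2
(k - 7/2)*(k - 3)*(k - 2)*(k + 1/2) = k^4 - 8*k^3 + 77*k^2/4 - 37*k/4 - 21/2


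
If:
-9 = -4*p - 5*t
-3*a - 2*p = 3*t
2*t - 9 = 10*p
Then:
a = -54/29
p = -27/58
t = 63/29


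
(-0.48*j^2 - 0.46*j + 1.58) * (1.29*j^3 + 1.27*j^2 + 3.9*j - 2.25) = -0.6192*j^5 - 1.203*j^4 - 0.418*j^3 + 1.2926*j^2 + 7.197*j - 3.555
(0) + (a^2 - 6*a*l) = a^2 - 6*a*l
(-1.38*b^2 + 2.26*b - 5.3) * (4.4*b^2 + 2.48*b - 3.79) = -6.072*b^4 + 6.5216*b^3 - 12.485*b^2 - 21.7094*b + 20.087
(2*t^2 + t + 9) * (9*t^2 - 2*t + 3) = 18*t^4 + 5*t^3 + 85*t^2 - 15*t + 27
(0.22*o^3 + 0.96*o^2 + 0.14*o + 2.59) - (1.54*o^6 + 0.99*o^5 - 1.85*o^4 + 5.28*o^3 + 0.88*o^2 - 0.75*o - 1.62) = -1.54*o^6 - 0.99*o^5 + 1.85*o^4 - 5.06*o^3 + 0.08*o^2 + 0.89*o + 4.21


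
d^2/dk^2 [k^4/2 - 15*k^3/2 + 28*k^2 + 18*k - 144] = 6*k^2 - 45*k + 56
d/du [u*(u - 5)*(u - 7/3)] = 3*u^2 - 44*u/3 + 35/3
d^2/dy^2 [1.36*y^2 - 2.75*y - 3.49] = 2.72000000000000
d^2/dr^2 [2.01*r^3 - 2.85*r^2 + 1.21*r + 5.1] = 12.06*r - 5.7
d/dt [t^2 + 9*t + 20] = 2*t + 9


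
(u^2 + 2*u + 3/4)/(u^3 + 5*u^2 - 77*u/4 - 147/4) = (2*u + 1)/(2*u^2 + 7*u - 49)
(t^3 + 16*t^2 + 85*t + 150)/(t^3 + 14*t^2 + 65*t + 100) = (t + 6)/(t + 4)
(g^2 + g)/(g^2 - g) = (g + 1)/(g - 1)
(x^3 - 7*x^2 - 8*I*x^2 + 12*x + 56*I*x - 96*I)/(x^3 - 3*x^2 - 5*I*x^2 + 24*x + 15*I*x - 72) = (x - 4)/(x + 3*I)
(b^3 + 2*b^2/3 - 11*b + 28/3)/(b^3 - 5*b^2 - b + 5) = (3*b^2 + 5*b - 28)/(3*(b^2 - 4*b - 5))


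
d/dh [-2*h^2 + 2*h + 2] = 2 - 4*h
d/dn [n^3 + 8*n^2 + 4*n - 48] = 3*n^2 + 16*n + 4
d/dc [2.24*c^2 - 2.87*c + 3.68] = 4.48*c - 2.87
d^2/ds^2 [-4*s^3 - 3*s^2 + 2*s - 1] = -24*s - 6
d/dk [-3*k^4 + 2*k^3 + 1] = k^2*(6 - 12*k)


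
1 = 1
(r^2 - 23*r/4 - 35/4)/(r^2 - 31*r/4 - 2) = (-4*r^2 + 23*r + 35)/(-4*r^2 + 31*r + 8)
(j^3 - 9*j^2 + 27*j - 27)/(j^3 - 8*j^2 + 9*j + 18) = (j^2 - 6*j + 9)/(j^2 - 5*j - 6)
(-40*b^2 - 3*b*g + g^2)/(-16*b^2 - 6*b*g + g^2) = (5*b + g)/(2*b + g)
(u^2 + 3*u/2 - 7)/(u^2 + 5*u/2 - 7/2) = (u - 2)/(u - 1)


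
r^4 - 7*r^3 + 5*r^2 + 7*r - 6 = (r - 6)*(r - 1)^2*(r + 1)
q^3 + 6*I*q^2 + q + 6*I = (q - I)*(q + I)*(q + 6*I)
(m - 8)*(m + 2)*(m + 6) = m^3 - 52*m - 96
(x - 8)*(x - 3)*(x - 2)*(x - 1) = x^4 - 14*x^3 + 59*x^2 - 94*x + 48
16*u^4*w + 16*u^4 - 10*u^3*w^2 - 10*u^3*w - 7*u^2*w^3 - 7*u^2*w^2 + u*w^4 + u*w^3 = (-8*u + w)*(-u + w)*(2*u + w)*(u*w + u)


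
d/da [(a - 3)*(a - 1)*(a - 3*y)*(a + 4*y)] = 4*a^3 + 3*a^2*y - 12*a^2 - 24*a*y^2 - 8*a*y + 6*a + 48*y^2 + 3*y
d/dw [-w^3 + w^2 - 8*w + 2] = -3*w^2 + 2*w - 8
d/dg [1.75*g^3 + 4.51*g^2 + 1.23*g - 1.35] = 5.25*g^2 + 9.02*g + 1.23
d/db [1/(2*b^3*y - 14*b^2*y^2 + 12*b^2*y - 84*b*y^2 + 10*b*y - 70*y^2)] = (-3*b^2 + 14*b*y - 12*b + 42*y - 5)/(2*y*(b^3 - 7*b^2*y + 6*b^2 - 42*b*y + 5*b - 35*y)^2)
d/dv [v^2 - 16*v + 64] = 2*v - 16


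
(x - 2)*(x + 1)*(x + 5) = x^3 + 4*x^2 - 7*x - 10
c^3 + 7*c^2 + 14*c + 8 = (c + 1)*(c + 2)*(c + 4)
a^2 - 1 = (a - 1)*(a + 1)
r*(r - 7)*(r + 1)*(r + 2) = r^4 - 4*r^3 - 19*r^2 - 14*r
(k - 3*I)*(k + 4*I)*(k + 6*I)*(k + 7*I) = k^4 + 14*I*k^3 - 43*k^2 + 114*I*k - 504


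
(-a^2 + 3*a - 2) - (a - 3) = -a^2 + 2*a + 1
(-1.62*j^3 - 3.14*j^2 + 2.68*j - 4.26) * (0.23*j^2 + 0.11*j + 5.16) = -0.3726*j^5 - 0.9004*j^4 - 8.0882*j^3 - 16.8874*j^2 + 13.3602*j - 21.9816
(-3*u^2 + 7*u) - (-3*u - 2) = -3*u^2 + 10*u + 2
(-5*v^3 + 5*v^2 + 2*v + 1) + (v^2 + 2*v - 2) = -5*v^3 + 6*v^2 + 4*v - 1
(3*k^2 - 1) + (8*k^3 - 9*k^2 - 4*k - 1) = 8*k^3 - 6*k^2 - 4*k - 2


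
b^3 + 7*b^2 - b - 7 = (b - 1)*(b + 1)*(b + 7)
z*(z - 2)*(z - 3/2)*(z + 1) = z^4 - 5*z^3/2 - z^2/2 + 3*z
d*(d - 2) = d^2 - 2*d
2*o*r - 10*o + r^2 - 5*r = (2*o + r)*(r - 5)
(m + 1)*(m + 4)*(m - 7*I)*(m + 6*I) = m^4 + 5*m^3 - I*m^3 + 46*m^2 - 5*I*m^2 + 210*m - 4*I*m + 168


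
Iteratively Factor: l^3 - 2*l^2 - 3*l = (l)*(l^2 - 2*l - 3) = l*(l - 3)*(l + 1)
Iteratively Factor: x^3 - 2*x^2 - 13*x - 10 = (x + 1)*(x^2 - 3*x - 10) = (x + 1)*(x + 2)*(x - 5)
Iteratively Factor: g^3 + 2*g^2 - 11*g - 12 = (g + 1)*(g^2 + g - 12) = (g + 1)*(g + 4)*(g - 3)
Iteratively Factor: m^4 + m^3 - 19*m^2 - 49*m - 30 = (m + 2)*(m^3 - m^2 - 17*m - 15) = (m + 1)*(m + 2)*(m^2 - 2*m - 15) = (m - 5)*(m + 1)*(m + 2)*(m + 3)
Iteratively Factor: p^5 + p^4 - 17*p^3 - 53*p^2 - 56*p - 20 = (p + 1)*(p^4 - 17*p^2 - 36*p - 20) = (p - 5)*(p + 1)*(p^3 + 5*p^2 + 8*p + 4) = (p - 5)*(p + 1)^2*(p^2 + 4*p + 4) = (p - 5)*(p + 1)^2*(p + 2)*(p + 2)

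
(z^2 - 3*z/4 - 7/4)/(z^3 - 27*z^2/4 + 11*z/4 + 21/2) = 1/(z - 6)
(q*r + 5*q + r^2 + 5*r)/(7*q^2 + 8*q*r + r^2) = (r + 5)/(7*q + r)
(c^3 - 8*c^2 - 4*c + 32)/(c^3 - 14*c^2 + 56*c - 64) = (c + 2)/(c - 4)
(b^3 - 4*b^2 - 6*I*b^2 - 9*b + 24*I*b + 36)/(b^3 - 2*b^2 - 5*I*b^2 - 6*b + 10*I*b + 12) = (b^2 - b*(4 + 3*I) + 12*I)/(b^2 - 2*b*(1 + I) + 4*I)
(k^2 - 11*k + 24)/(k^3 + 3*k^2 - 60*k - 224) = (k - 3)/(k^2 + 11*k + 28)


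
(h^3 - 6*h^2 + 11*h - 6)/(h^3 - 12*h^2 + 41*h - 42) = (h - 1)/(h - 7)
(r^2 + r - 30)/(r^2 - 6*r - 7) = (-r^2 - r + 30)/(-r^2 + 6*r + 7)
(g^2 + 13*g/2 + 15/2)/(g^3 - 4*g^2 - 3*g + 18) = (2*g^2 + 13*g + 15)/(2*(g^3 - 4*g^2 - 3*g + 18))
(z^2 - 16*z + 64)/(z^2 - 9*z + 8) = (z - 8)/(z - 1)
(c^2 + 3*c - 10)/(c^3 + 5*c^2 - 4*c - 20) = 1/(c + 2)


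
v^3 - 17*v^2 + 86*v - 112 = (v - 8)*(v - 7)*(v - 2)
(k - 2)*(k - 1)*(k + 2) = k^3 - k^2 - 4*k + 4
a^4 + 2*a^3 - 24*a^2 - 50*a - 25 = (a - 5)*(a + 1)^2*(a + 5)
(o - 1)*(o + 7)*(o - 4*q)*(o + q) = o^4 - 3*o^3*q + 6*o^3 - 4*o^2*q^2 - 18*o^2*q - 7*o^2 - 24*o*q^2 + 21*o*q + 28*q^2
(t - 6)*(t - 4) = t^2 - 10*t + 24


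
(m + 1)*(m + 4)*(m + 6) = m^3 + 11*m^2 + 34*m + 24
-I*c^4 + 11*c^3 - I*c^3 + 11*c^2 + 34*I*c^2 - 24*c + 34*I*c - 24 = (c + I)*(c + 4*I)*(c + 6*I)*(-I*c - I)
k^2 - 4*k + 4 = (k - 2)^2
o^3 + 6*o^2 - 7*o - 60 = (o - 3)*(o + 4)*(o + 5)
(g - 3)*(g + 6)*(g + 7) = g^3 + 10*g^2 + 3*g - 126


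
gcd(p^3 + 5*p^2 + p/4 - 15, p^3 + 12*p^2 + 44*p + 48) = p + 4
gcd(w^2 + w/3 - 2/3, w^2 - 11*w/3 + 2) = w - 2/3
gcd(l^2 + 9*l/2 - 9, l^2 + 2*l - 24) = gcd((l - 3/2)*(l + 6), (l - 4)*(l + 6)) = l + 6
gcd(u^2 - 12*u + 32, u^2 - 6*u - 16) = u - 8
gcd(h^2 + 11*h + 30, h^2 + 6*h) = h + 6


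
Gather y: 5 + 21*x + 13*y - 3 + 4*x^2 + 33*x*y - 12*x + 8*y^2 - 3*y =4*x^2 + 9*x + 8*y^2 + y*(33*x + 10) + 2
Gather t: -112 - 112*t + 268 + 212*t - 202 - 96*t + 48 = 4*t + 2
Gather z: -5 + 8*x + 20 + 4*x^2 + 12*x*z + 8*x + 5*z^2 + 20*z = 4*x^2 + 16*x + 5*z^2 + z*(12*x + 20) + 15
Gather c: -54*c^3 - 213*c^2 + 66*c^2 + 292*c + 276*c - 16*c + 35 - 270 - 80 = -54*c^3 - 147*c^2 + 552*c - 315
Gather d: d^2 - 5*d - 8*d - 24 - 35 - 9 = d^2 - 13*d - 68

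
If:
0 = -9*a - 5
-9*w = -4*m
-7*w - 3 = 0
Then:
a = -5/9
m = -27/28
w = -3/7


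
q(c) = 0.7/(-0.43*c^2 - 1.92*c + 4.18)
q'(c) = 0.7*(0.86*c + 1.92)/(-0.43*c^2 - 1.92*c + 4.18)^2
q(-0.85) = 0.13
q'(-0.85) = 0.03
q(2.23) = -0.31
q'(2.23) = 0.54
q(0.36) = 0.20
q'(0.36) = 0.13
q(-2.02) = 0.11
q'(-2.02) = 0.00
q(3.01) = -0.13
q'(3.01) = 0.10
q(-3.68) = 0.13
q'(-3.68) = -0.03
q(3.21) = -0.11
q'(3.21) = 0.08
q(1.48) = 1.77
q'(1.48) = 14.21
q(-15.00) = -0.01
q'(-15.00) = -0.00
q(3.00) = -0.13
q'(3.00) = 0.11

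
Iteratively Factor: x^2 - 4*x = (x)*(x - 4)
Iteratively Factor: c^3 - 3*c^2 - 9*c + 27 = (c + 3)*(c^2 - 6*c + 9) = (c - 3)*(c + 3)*(c - 3)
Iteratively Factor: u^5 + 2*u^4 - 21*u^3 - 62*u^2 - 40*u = (u + 2)*(u^4 - 21*u^2 - 20*u) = (u + 1)*(u + 2)*(u^3 - u^2 - 20*u) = (u - 5)*(u + 1)*(u + 2)*(u^2 + 4*u) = (u - 5)*(u + 1)*(u + 2)*(u + 4)*(u)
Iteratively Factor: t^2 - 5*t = (t - 5)*(t)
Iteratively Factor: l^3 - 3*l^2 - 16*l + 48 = (l - 3)*(l^2 - 16) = (l - 3)*(l + 4)*(l - 4)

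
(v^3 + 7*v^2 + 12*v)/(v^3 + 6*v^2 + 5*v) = (v^2 + 7*v + 12)/(v^2 + 6*v + 5)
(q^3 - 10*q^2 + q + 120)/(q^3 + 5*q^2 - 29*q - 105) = (q - 8)/(q + 7)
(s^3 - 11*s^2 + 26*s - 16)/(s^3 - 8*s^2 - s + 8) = (s - 2)/(s + 1)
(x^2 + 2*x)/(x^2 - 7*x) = (x + 2)/(x - 7)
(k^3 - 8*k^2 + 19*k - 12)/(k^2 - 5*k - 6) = (-k^3 + 8*k^2 - 19*k + 12)/(-k^2 + 5*k + 6)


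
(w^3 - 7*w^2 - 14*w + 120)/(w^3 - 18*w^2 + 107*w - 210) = (w + 4)/(w - 7)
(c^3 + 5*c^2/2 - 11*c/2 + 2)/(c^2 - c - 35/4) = 2*(-2*c^3 - 5*c^2 + 11*c - 4)/(-4*c^2 + 4*c + 35)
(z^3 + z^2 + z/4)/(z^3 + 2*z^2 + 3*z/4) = (2*z + 1)/(2*z + 3)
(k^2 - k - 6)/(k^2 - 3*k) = (k + 2)/k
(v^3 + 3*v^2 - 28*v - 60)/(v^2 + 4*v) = (v^3 + 3*v^2 - 28*v - 60)/(v*(v + 4))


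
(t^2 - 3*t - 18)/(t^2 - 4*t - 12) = (t + 3)/(t + 2)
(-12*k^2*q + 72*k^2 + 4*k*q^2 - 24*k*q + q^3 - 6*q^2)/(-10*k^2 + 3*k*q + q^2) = (6*k*q - 36*k + q^2 - 6*q)/(5*k + q)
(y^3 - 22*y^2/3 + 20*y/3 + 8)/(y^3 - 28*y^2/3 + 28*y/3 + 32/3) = (y - 6)/(y - 8)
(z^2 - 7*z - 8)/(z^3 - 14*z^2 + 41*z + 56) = 1/(z - 7)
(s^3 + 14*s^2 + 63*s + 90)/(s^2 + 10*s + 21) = (s^2 + 11*s + 30)/(s + 7)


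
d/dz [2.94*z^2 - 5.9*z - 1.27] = 5.88*z - 5.9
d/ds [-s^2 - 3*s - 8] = -2*s - 3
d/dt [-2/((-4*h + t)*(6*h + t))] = 2*(2*h + 2*t)/((4*h - t)^2*(6*h + t)^2)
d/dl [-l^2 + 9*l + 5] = 9 - 2*l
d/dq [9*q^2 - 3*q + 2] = 18*q - 3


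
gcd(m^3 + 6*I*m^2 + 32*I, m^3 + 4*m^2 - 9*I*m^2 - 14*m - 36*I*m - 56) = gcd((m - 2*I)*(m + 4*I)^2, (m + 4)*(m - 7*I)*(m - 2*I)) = m - 2*I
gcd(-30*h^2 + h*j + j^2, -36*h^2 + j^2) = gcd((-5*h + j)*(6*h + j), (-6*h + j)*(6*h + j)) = 6*h + j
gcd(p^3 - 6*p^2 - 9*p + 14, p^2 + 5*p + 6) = p + 2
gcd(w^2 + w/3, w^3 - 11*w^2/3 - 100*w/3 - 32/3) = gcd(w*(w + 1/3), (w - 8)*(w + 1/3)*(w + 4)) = w + 1/3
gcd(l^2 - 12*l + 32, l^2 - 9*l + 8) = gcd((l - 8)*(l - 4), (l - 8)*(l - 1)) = l - 8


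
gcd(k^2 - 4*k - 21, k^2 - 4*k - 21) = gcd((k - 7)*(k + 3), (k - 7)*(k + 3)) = k^2 - 4*k - 21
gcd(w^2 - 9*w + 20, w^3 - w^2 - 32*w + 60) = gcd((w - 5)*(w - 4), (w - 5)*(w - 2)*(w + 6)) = w - 5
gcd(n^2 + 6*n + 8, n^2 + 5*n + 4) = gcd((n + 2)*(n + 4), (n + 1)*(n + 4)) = n + 4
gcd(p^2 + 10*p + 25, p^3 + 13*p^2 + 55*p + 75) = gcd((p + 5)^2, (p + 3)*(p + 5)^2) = p^2 + 10*p + 25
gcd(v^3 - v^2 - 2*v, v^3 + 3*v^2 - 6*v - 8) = v^2 - v - 2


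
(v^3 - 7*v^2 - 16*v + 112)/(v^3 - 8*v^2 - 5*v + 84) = (v + 4)/(v + 3)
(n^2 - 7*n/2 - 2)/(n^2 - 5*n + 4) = (n + 1/2)/(n - 1)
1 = 1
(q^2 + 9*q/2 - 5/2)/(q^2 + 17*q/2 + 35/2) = (2*q - 1)/(2*q + 7)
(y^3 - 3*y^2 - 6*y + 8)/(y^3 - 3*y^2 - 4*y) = (y^2 + y - 2)/(y*(y + 1))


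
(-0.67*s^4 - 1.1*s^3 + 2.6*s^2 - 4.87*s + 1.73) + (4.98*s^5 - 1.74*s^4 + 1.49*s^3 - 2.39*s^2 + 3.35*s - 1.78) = 4.98*s^5 - 2.41*s^4 + 0.39*s^3 + 0.21*s^2 - 1.52*s - 0.05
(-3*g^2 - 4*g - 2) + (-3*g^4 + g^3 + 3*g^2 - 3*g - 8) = -3*g^4 + g^3 - 7*g - 10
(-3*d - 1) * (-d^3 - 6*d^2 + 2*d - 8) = 3*d^4 + 19*d^3 + 22*d + 8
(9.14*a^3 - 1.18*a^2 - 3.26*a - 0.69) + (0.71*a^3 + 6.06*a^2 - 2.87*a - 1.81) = 9.85*a^3 + 4.88*a^2 - 6.13*a - 2.5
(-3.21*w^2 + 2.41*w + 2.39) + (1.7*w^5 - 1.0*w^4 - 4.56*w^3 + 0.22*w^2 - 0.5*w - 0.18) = 1.7*w^5 - 1.0*w^4 - 4.56*w^3 - 2.99*w^2 + 1.91*w + 2.21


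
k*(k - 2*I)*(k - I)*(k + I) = k^4 - 2*I*k^3 + k^2 - 2*I*k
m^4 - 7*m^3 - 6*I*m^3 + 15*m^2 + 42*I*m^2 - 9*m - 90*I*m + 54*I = (m - 3)^2*(m - 1)*(m - 6*I)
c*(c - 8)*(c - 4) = c^3 - 12*c^2 + 32*c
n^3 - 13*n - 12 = (n - 4)*(n + 1)*(n + 3)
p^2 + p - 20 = (p - 4)*(p + 5)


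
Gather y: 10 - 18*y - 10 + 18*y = 0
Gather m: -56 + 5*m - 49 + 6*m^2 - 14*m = 6*m^2 - 9*m - 105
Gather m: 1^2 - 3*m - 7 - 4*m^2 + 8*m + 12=-4*m^2 + 5*m + 6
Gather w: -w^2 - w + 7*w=-w^2 + 6*w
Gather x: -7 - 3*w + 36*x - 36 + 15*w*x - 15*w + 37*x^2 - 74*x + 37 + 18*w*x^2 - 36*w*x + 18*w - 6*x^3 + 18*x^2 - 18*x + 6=-6*x^3 + x^2*(18*w + 55) + x*(-21*w - 56)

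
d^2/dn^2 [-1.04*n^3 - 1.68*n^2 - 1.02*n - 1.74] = -6.24*n - 3.36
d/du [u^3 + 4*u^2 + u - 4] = 3*u^2 + 8*u + 1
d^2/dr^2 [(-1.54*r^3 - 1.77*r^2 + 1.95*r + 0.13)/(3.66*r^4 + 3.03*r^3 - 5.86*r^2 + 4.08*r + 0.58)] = (-41.2584479999998*r^9 - 142.261272*r^8 - 2.49245999999994*r^7 + 539.668734*r^6 + 409.589766*r^5 - 164.379816*r^4 - 129.073124*r^3 - 65.9679599999999*r^2 + 16.637988*r - 5.208064)/(49.027896*r^12 + 121.766004*r^11 - 134.688366*r^10 - 198.137097*r^9 + 510.435234*r^8 - 61.9235640000001*r^7 - 511.77745*r^6 + 561.80844*r^5 - 186.177984*r^4 - 12.227436*r^3 + 23.050824*r^2 + 4.117536*r + 0.195112)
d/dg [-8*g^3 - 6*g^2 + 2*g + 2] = -24*g^2 - 12*g + 2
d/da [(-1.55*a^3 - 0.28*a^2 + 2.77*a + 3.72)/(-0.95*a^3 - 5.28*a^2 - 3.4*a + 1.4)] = (8.88178419700125e-16*a^5 + 7.918*a^4 + 15.803*a^3 + 19.6696*a^2 + 38.4992*a + 16.526)/(0.9025*a^6 + 10.032*a^5 + 34.3384*a^4 + 33.244*a^3 - 3.224*a^2 - 9.52*a + 1.96)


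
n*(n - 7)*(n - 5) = n^3 - 12*n^2 + 35*n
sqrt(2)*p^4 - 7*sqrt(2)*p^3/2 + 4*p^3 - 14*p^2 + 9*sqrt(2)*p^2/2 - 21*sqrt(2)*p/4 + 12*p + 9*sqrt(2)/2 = (p - 2)*(p - 3/2)*(p + 3*sqrt(2)/2)*(sqrt(2)*p + 1)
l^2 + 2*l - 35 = (l - 5)*(l + 7)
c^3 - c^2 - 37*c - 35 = (c - 7)*(c + 1)*(c + 5)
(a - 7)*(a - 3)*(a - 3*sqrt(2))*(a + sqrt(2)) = a^4 - 10*a^3 - 2*sqrt(2)*a^3 + 15*a^2 + 20*sqrt(2)*a^2 - 42*sqrt(2)*a + 60*a - 126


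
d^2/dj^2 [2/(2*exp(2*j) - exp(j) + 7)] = 2*((1 - 8*exp(j))*(2*exp(2*j) - exp(j) + 7) + 2*(4*exp(j) - 1)^2*exp(j))*exp(j)/(2*exp(2*j) - exp(j) + 7)^3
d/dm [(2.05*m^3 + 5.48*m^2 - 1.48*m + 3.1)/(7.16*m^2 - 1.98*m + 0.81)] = (14.678*m^4 - 8.11799999999999*m^3 + 4.72789999999999*m^2 - 35.5144*m + 4.9392)/(51.2656*m^4 - 28.3536*m^3 + 15.5196*m^2 - 3.2076*m + 0.6561)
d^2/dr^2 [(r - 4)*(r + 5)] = 2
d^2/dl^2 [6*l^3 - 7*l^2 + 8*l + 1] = 36*l - 14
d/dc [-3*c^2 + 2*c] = 2 - 6*c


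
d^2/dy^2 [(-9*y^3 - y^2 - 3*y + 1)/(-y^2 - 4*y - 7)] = 8*(20*y^3 + 183*y^2 + 312*y - 11)/(y^6 + 12*y^5 + 69*y^4 + 232*y^3 + 483*y^2 + 588*y + 343)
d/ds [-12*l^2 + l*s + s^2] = l + 2*s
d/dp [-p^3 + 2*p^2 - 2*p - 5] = -3*p^2 + 4*p - 2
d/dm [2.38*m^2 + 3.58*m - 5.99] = 4.76*m + 3.58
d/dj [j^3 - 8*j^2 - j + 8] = 3*j^2 - 16*j - 1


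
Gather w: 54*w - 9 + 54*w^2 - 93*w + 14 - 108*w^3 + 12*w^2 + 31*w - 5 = -108*w^3 + 66*w^2 - 8*w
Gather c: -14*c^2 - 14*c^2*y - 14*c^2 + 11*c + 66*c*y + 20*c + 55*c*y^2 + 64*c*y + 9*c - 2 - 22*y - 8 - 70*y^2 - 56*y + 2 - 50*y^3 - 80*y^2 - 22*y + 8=c^2*(-14*y - 28) + c*(55*y^2 + 130*y + 40) - 50*y^3 - 150*y^2 - 100*y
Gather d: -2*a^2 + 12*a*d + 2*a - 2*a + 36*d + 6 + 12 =-2*a^2 + d*(12*a + 36) + 18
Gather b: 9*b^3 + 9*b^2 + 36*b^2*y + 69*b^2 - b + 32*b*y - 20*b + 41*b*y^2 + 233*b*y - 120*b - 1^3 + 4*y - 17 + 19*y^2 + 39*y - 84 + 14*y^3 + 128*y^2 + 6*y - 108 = 9*b^3 + b^2*(36*y + 78) + b*(41*y^2 + 265*y - 141) + 14*y^3 + 147*y^2 + 49*y - 210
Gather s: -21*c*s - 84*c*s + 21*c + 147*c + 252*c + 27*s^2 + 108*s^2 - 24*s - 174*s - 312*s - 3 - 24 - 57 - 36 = 420*c + 135*s^2 + s*(-105*c - 510) - 120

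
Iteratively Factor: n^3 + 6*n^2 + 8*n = (n + 2)*(n^2 + 4*n) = (n + 2)*(n + 4)*(n)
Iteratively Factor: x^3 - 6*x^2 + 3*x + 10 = (x + 1)*(x^2 - 7*x + 10) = (x - 2)*(x + 1)*(x - 5)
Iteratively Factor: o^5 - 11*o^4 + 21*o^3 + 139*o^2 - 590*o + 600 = (o - 5)*(o^4 - 6*o^3 - 9*o^2 + 94*o - 120) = (o - 5)*(o - 3)*(o^3 - 3*o^2 - 18*o + 40) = (o - 5)^2*(o - 3)*(o^2 + 2*o - 8) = (o - 5)^2*(o - 3)*(o + 4)*(o - 2)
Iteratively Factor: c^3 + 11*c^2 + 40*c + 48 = (c + 4)*(c^2 + 7*c + 12) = (c + 4)^2*(c + 3)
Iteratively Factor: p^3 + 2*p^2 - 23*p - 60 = (p + 4)*(p^2 - 2*p - 15) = (p - 5)*(p + 4)*(p + 3)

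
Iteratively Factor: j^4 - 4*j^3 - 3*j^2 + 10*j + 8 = (j - 2)*(j^3 - 2*j^2 - 7*j - 4) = (j - 2)*(j + 1)*(j^2 - 3*j - 4) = (j - 2)*(j + 1)^2*(j - 4)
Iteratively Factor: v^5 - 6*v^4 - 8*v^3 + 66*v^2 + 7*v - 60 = (v - 1)*(v^4 - 5*v^3 - 13*v^2 + 53*v + 60) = (v - 1)*(v + 3)*(v^3 - 8*v^2 + 11*v + 20) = (v - 1)*(v + 1)*(v + 3)*(v^2 - 9*v + 20) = (v - 5)*(v - 1)*(v + 1)*(v + 3)*(v - 4)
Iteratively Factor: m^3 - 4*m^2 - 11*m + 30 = (m - 2)*(m^2 - 2*m - 15) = (m - 5)*(m - 2)*(m + 3)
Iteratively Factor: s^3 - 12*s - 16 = (s - 4)*(s^2 + 4*s + 4) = (s - 4)*(s + 2)*(s + 2)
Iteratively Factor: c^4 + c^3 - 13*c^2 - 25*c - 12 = (c + 3)*(c^3 - 2*c^2 - 7*c - 4) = (c - 4)*(c + 3)*(c^2 + 2*c + 1) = (c - 4)*(c + 1)*(c + 3)*(c + 1)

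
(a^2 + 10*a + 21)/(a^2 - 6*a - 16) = (a^2 + 10*a + 21)/(a^2 - 6*a - 16)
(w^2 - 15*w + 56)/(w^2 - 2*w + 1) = (w^2 - 15*w + 56)/(w^2 - 2*w + 1)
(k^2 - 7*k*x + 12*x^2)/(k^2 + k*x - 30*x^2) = (k^2 - 7*k*x + 12*x^2)/(k^2 + k*x - 30*x^2)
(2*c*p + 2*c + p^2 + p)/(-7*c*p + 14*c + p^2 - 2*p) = (2*c*p + 2*c + p^2 + p)/(-7*c*p + 14*c + p^2 - 2*p)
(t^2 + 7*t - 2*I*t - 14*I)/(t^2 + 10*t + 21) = (t - 2*I)/(t + 3)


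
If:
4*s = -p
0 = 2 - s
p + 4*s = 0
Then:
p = -8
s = 2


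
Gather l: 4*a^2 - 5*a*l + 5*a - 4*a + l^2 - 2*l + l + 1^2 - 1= 4*a^2 + a + l^2 + l*(-5*a - 1)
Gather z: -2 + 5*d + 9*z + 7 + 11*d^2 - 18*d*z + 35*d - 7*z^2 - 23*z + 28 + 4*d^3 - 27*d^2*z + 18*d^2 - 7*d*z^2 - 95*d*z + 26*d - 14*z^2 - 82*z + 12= 4*d^3 + 29*d^2 + 66*d + z^2*(-7*d - 21) + z*(-27*d^2 - 113*d - 96) + 45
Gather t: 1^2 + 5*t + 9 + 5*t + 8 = 10*t + 18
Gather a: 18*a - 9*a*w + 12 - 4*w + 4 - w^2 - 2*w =a*(18 - 9*w) - w^2 - 6*w + 16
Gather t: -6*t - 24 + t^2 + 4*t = t^2 - 2*t - 24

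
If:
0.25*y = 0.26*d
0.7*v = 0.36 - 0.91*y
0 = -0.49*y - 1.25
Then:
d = -2.45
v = 3.83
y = -2.55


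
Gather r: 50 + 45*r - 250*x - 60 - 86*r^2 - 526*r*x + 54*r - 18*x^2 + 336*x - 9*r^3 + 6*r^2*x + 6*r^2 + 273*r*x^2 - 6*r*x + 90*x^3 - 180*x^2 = -9*r^3 + r^2*(6*x - 80) + r*(273*x^2 - 532*x + 99) + 90*x^3 - 198*x^2 + 86*x - 10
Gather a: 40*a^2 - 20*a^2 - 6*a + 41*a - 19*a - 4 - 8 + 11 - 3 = 20*a^2 + 16*a - 4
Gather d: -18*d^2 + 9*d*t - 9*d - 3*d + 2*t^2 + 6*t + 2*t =-18*d^2 + d*(9*t - 12) + 2*t^2 + 8*t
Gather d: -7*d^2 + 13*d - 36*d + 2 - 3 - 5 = -7*d^2 - 23*d - 6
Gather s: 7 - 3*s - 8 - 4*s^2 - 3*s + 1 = -4*s^2 - 6*s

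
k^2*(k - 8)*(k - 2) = k^4 - 10*k^3 + 16*k^2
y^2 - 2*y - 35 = (y - 7)*(y + 5)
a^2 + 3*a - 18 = (a - 3)*(a + 6)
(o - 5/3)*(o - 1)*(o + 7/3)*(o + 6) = o^4 + 17*o^3/3 - 59*o^2/9 - 211*o/9 + 70/3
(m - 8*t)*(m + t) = m^2 - 7*m*t - 8*t^2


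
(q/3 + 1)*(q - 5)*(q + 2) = q^3/3 - 19*q/3 - 10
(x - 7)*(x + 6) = x^2 - x - 42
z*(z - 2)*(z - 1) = z^3 - 3*z^2 + 2*z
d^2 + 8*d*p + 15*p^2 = (d + 3*p)*(d + 5*p)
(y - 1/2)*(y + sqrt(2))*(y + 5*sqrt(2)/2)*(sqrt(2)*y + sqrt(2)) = sqrt(2)*y^4 + sqrt(2)*y^3/2 + 7*y^3 + 7*y^2/2 + 9*sqrt(2)*y^2/2 - 7*y/2 + 5*sqrt(2)*y/2 - 5*sqrt(2)/2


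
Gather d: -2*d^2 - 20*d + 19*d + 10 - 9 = -2*d^2 - d + 1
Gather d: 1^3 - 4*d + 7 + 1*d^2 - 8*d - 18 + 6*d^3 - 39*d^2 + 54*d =6*d^3 - 38*d^2 + 42*d - 10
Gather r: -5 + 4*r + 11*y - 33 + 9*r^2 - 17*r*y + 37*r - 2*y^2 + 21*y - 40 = 9*r^2 + r*(41 - 17*y) - 2*y^2 + 32*y - 78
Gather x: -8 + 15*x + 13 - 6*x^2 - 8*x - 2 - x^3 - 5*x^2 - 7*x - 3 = -x^3 - 11*x^2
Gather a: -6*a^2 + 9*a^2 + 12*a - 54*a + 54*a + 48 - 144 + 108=3*a^2 + 12*a + 12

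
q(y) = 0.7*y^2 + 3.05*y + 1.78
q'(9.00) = 15.65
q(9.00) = 85.93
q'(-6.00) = -5.35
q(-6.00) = 8.68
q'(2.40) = 6.41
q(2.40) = 13.13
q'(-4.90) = -3.81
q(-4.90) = 3.64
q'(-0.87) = 1.83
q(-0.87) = -0.34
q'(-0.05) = 2.98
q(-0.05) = 1.63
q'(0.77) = 4.13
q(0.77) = 4.54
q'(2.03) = 5.89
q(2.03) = 10.86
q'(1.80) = 5.57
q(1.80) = 9.54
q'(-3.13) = -1.33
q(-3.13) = -0.91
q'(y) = 1.4*y + 3.05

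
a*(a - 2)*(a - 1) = a^3 - 3*a^2 + 2*a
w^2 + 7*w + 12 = (w + 3)*(w + 4)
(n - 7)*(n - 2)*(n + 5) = n^3 - 4*n^2 - 31*n + 70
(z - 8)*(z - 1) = z^2 - 9*z + 8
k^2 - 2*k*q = k*(k - 2*q)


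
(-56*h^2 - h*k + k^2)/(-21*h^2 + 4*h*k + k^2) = (8*h - k)/(3*h - k)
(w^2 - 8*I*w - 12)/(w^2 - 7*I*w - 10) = (w - 6*I)/(w - 5*I)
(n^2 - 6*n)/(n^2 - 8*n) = (n - 6)/(n - 8)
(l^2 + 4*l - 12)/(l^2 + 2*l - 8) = (l + 6)/(l + 4)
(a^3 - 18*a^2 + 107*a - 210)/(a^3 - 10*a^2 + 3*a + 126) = (a - 5)/(a + 3)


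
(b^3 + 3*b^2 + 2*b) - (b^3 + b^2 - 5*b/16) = 2*b^2 + 37*b/16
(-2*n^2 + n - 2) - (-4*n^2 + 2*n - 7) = 2*n^2 - n + 5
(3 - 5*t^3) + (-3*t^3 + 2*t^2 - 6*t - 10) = -8*t^3 + 2*t^2 - 6*t - 7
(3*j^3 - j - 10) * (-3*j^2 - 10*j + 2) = -9*j^5 - 30*j^4 + 9*j^3 + 40*j^2 + 98*j - 20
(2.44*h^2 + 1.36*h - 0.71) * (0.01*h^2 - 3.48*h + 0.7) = 0.0244*h^4 - 8.4776*h^3 - 3.0319*h^2 + 3.4228*h - 0.497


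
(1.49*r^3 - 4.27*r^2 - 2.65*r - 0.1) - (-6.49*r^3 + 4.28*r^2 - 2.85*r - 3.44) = 7.98*r^3 - 8.55*r^2 + 0.2*r + 3.34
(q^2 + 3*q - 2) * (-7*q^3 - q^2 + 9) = -7*q^5 - 22*q^4 + 11*q^3 + 11*q^2 + 27*q - 18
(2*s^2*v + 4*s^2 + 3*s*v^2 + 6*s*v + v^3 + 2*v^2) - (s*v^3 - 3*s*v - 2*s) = 2*s^2*v + 4*s^2 - s*v^3 + 3*s*v^2 + 9*s*v + 2*s + v^3 + 2*v^2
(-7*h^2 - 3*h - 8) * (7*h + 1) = -49*h^3 - 28*h^2 - 59*h - 8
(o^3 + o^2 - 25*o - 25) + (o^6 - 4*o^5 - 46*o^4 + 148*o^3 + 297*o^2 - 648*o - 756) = o^6 - 4*o^5 - 46*o^4 + 149*o^3 + 298*o^2 - 673*o - 781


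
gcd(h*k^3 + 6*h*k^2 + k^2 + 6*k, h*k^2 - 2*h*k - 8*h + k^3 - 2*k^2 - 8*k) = 1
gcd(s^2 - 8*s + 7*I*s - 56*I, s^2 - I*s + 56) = s + 7*I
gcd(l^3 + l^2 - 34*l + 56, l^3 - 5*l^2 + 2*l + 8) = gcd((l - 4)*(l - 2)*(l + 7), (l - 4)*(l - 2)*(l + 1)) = l^2 - 6*l + 8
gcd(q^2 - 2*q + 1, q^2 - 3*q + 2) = q - 1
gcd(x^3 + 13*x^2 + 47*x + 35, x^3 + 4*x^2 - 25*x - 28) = x^2 + 8*x + 7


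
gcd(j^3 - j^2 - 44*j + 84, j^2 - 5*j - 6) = j - 6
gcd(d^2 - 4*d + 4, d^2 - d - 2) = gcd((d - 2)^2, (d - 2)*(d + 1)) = d - 2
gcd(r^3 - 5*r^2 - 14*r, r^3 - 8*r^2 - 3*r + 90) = 1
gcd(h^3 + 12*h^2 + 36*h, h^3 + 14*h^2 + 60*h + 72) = h^2 + 12*h + 36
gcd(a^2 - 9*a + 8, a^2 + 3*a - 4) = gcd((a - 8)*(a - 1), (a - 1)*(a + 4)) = a - 1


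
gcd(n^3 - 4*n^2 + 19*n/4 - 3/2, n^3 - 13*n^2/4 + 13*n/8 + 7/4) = n - 2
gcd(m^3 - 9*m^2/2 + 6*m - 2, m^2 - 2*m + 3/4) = m - 1/2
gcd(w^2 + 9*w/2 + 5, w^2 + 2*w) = w + 2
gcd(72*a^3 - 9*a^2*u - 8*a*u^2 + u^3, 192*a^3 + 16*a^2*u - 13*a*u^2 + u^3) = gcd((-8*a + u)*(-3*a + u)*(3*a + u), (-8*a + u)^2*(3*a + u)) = -24*a^2 - 5*a*u + u^2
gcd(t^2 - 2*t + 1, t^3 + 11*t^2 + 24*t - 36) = t - 1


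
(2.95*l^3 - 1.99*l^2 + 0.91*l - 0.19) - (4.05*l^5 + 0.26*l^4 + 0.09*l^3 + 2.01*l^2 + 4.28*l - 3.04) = -4.05*l^5 - 0.26*l^4 + 2.86*l^3 - 4.0*l^2 - 3.37*l + 2.85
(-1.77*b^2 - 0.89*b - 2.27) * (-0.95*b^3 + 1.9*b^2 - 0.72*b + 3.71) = 1.6815*b^5 - 2.5175*b^4 + 1.7399*b^3 - 10.2389*b^2 - 1.6675*b - 8.4217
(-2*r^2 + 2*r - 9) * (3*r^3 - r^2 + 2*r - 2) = -6*r^5 + 8*r^4 - 33*r^3 + 17*r^2 - 22*r + 18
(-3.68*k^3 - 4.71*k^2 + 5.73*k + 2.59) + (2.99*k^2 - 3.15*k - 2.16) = -3.68*k^3 - 1.72*k^2 + 2.58*k + 0.43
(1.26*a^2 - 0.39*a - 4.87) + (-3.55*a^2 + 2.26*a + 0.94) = -2.29*a^2 + 1.87*a - 3.93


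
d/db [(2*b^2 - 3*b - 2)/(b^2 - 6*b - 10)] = 9*(-b^2 - 4*b + 2)/(b^4 - 12*b^3 + 16*b^2 + 120*b + 100)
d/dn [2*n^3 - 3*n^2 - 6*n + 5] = 6*n^2 - 6*n - 6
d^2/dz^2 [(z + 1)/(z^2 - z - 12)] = 2*(-3*z*(-z^2 + z + 12) - (z + 1)*(2*z - 1)^2)/(-z^2 + z + 12)^3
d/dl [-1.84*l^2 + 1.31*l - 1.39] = 1.31 - 3.68*l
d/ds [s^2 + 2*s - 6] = 2*s + 2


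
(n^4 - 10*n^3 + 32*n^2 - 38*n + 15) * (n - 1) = n^5 - 11*n^4 + 42*n^3 - 70*n^2 + 53*n - 15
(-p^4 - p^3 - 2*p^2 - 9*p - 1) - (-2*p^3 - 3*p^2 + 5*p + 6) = -p^4 + p^3 + p^2 - 14*p - 7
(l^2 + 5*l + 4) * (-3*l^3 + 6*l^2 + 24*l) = -3*l^5 - 9*l^4 + 42*l^3 + 144*l^2 + 96*l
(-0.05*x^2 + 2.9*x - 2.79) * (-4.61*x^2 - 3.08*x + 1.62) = 0.2305*x^4 - 13.215*x^3 + 3.8489*x^2 + 13.2912*x - 4.5198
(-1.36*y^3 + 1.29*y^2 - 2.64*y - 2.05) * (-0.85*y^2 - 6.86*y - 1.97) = 1.156*y^5 + 8.2331*y^4 - 3.9262*y^3 + 17.3116*y^2 + 19.2638*y + 4.0385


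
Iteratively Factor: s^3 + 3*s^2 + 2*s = (s + 1)*(s^2 + 2*s) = s*(s + 1)*(s + 2)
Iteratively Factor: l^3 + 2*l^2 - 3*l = (l + 3)*(l^2 - l) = (l - 1)*(l + 3)*(l)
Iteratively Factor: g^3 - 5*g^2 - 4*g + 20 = (g + 2)*(g^2 - 7*g + 10) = (g - 2)*(g + 2)*(g - 5)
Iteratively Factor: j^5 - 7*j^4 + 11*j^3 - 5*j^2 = (j - 1)*(j^4 - 6*j^3 + 5*j^2) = (j - 5)*(j - 1)*(j^3 - j^2) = j*(j - 5)*(j - 1)*(j^2 - j) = j*(j - 5)*(j - 1)^2*(j)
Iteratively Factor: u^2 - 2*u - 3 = (u - 3)*(u + 1)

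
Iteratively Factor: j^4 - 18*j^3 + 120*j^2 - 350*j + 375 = (j - 5)*(j^3 - 13*j^2 + 55*j - 75) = (j - 5)*(j - 3)*(j^2 - 10*j + 25) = (j - 5)^2*(j - 3)*(j - 5)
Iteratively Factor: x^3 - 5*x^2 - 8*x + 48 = (x + 3)*(x^2 - 8*x + 16) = (x - 4)*(x + 3)*(x - 4)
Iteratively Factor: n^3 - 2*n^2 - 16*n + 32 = (n + 4)*(n^2 - 6*n + 8) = (n - 2)*(n + 4)*(n - 4)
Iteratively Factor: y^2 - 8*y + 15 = (y - 5)*(y - 3)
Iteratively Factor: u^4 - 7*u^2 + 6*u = (u - 2)*(u^3 + 2*u^2 - 3*u) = u*(u - 2)*(u^2 + 2*u - 3) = u*(u - 2)*(u + 3)*(u - 1)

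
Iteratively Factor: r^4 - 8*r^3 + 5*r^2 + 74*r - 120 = (r - 4)*(r^3 - 4*r^2 - 11*r + 30) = (r - 5)*(r - 4)*(r^2 + r - 6) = (r - 5)*(r - 4)*(r - 2)*(r + 3)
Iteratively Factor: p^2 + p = (p + 1)*(p)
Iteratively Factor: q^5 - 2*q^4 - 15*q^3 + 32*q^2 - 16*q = (q)*(q^4 - 2*q^3 - 15*q^2 + 32*q - 16) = q*(q - 1)*(q^3 - q^2 - 16*q + 16) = q*(q - 4)*(q - 1)*(q^2 + 3*q - 4) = q*(q - 4)*(q - 1)^2*(q + 4)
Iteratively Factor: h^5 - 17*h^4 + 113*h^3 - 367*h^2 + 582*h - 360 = (h - 3)*(h^4 - 14*h^3 + 71*h^2 - 154*h + 120) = (h - 4)*(h - 3)*(h^3 - 10*h^2 + 31*h - 30) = (h - 4)*(h - 3)^2*(h^2 - 7*h + 10) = (h - 5)*(h - 4)*(h - 3)^2*(h - 2)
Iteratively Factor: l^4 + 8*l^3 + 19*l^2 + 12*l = (l + 1)*(l^3 + 7*l^2 + 12*l) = (l + 1)*(l + 4)*(l^2 + 3*l) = (l + 1)*(l + 3)*(l + 4)*(l)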